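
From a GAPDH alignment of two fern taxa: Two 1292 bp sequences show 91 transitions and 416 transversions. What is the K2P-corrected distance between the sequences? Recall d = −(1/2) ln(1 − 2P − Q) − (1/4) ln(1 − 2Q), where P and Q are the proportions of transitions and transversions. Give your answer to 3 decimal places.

P = 91/1292 ≈ 0.070433 and Q = 416/1292 ≈ 0.321981.
Under the Kimura two-parameter model, d = −½ ln(1 − 2P − Q) − ¼ ln(1 − 2Q).
1 − 2P − Q = 0.537153, giving −½ ln(0.537153) = 0.310736.
1 − 2Q = 0.356038, giving −¼ ln(0.356038) = 0.258179.
d = 0.310736 + 0.258179 = 0.568915.

0.569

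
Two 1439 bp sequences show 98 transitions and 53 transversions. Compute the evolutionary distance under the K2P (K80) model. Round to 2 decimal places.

P = 98/1439 ≈ 0.068103 and Q = 53/1439 ≈ 0.036831.
Under the Kimura two-parameter model, d = −½ ln(1 − 2P − Q) − ¼ ln(1 − 2Q).
1 − 2P − Q = 0.826963, giving −½ ln(0.826963) = 0.094998.
1 − 2Q = 0.926338, giving −¼ ln(0.926338) = 0.019129.
d = 0.094998 + 0.019129 = 0.114127.

0.11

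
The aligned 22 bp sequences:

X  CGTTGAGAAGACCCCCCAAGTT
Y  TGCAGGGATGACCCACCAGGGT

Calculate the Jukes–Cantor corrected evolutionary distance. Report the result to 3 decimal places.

0.497

The sequences differ at 8 of 22 sites (1, 3, 4, 6, 9, 15, 19, 21), so p = 8/22 ≈ 0.363636.
d = −(3/4) ln(1 − 4p/3) = −0.75 ln(1 − 0.484848) = −0.75 ln(0.515152)
  = −0.75 × (-0.663293) = 0.497470 substitutions/site.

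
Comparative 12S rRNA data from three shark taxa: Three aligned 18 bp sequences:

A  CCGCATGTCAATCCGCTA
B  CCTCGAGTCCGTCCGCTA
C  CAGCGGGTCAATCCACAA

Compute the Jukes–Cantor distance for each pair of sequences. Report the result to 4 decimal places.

A–B: 5/18 sites differ → p ≈ 0.277778, d = −0.75 ln(1 − 0.370371) = 0.346968 ≈ 0.3470.
A–C: 5/18 sites differ → p ≈ 0.277778, d = −0.75 ln(1 − 0.370371) = 0.346968 ≈ 0.3470.
B–C: 7/18 sites differ → p ≈ 0.388889, d = −0.75 ln(1 − 0.518519) = 0.548166 ≈ 0.5482.

d(A,B) = 0.3470, d(A,C) = 0.3470, d(B,C) = 0.5482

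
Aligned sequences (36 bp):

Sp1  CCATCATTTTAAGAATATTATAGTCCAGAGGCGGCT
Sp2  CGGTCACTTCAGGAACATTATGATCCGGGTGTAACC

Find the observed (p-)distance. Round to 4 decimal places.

0.4167

The sequences differ at 15 of 36 positions.
p = 15/36 = 0.416666… ≈ 0.4167 (to 4 d.p.).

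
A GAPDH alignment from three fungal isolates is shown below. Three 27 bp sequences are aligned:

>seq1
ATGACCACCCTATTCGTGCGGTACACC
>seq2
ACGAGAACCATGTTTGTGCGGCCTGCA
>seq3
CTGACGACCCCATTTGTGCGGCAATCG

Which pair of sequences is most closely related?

seq1–seq2: 11/27 differ, p = 0.407, d = 0.588.
seq1–seq3: 8/27 differ, p = 0.296, d = 0.377.
seq2–seq3: 11/27 differ, p = 0.407, d = 0.588.
The smallest distance is between seq1 and seq3.

seq1 and seq3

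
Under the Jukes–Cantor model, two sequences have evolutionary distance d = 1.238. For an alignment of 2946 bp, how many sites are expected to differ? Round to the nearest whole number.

Invert JC69: p = (3/4)(1 − e^(−4d/3)) = 0.75 × (1 − e^(-1.650667)) = 0.75 × (1 − 0.191922) = 0.606059.
Expected differing sites = pL ≈ 0.606059 × 2946 = 1785.449814 ≈ 1785.

1785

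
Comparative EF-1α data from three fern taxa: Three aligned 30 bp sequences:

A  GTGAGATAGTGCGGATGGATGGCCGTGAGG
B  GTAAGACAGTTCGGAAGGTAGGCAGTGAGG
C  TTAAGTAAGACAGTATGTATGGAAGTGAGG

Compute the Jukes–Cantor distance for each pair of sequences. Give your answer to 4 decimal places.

A–B: 7/30 sites differ → p ≈ 0.233333, d = −0.75 ln(1 − 0.311111) = 0.279506 ≈ 0.2795.
A–C: 11/30 sites differ → p ≈ 0.366667, d = −0.75 ln(1 − 0.488889) = 0.503376 ≈ 0.5034.
B–C: 12/30 sites differ → p = 0.4, d = −0.75 ln(1 − 0.533333) = 0.571605 ≈ 0.5716.

d(A,B) = 0.2795, d(A,C) = 0.5034, d(B,C) = 0.5716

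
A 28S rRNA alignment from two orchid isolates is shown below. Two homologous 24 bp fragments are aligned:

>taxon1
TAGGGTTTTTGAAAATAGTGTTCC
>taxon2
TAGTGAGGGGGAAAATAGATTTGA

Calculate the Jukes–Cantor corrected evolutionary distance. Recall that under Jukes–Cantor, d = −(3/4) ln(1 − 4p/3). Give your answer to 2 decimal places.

0.61

The sequences differ at 10 of 24 sites (4, 6, 7, 8, 9, 10, 19, 20, 23, 24), so p = 10/24 ≈ 0.416667.
d = −(3/4) ln(1 − 4p/3) = −0.75 ln(1 − 0.555556) = −0.75 ln(0.444444)
  = −0.75 × (-0.810931) = 0.608198 substitutions/site.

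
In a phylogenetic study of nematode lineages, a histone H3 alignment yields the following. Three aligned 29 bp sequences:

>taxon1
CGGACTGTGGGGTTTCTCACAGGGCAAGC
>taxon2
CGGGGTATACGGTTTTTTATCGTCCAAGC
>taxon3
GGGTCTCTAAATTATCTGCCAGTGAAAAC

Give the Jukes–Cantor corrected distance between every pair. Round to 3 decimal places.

d(taxon1,taxon2) = 0.529, d(taxon1,taxon3) = 0.683, d(taxon2,taxon3) = 0.998

taxon1–taxon2: 11/29 sites differ → p ≈ 0.37931, d = −0.75 ln(1 − 0.505747) = 0.528531 ≈ 0.529.
taxon1–taxon3: 13/29 sites differ → p ≈ 0.448276, d = −0.75 ln(1 − 0.597701) = 0.682920 ≈ 0.683.
taxon2–taxon3: 16/29 sites differ → p ≈ 0.551724, d = −0.75 ln(1 − 0.735632) = 0.997810 ≈ 0.998.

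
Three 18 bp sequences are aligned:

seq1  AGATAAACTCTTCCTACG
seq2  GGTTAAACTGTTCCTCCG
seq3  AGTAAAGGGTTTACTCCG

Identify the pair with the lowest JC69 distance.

seq1 and seq2

seq1–seq2: 4/18 differ, p = 0.222, d = 0.264.
seq1–seq3: 8/18 differ, p = 0.444, d = 0.673.
seq2–seq3: 7/18 differ, p = 0.389, d = 0.548.
The smallest distance is between seq1 and seq2.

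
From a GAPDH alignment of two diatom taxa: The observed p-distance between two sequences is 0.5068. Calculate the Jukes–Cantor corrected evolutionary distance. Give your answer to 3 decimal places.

d = −(3/4) ln(1 − 4p/3) = −0.75 ln(1 − 0.675733) = −0.75 ln(0.324267)
  = −0.75 × (-1.126188) = 0.844641 substitutions/site.

0.845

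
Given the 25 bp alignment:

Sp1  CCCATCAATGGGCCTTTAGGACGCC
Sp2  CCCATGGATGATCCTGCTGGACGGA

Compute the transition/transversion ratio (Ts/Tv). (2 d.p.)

0.50

Transitions are A↔G and C↔T; transversions are all other mismatches.
Transitions: 3. Transversions: 6.
R = 3/6 = 0.50.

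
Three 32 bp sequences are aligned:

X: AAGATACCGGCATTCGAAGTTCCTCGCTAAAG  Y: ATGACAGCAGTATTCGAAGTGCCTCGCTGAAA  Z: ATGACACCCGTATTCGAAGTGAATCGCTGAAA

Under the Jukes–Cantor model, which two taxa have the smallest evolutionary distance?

X–Y: 8/32 differ, p = 0.250, d = 0.304.
X–Z: 9/32 differ, p = 0.281, d = 0.353.
Y–Z: 4/32 differ, p = 0.125, d = 0.137.
The smallest distance is between Y and Z.

Y and Z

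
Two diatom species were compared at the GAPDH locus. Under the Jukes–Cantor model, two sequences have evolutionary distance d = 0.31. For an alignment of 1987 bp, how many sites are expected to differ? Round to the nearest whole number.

Invert JC69: p = (3/4)(1 − e^(−4d/3)) = 0.75 × (1 − e^(-0.413333)) = 0.75 × (1 − 0.661442) = 0.253919.
Expected differing sites = pL ≈ 0.253919 × 1987 = 504.537053 ≈ 505.

505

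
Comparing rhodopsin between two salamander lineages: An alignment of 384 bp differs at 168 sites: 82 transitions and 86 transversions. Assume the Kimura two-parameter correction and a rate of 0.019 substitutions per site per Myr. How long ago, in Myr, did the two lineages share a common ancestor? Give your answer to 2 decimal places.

17.76

P = 82/384 ≈ 0.213542 and Q = 86/384 ≈ 0.223958.
Under the Kimura two-parameter model, d = −½ ln(1 − 2P − Q) − ¼ ln(1 − 2Q).
1 − 2P − Q = 0.348958, giving −½ ln(0.348958) = 0.526402.
1 − 2Q = 0.552084, giving −¼ ln(0.552084) = 0.148514.
d = 0.526402 + 0.148514 = 0.674916.
Under a molecular clock d = 2μt, so t = d/(2μ) = 0.674916 / (2 × 0.019) = 17.76 Myr.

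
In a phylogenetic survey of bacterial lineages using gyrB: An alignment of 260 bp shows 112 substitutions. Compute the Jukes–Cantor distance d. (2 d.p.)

0.64

p = 112/260 ≈ 0.430769.
d = −(3/4) ln(1 − 4p/3) = −0.75 ln(1 − 0.574359) = −0.75 ln(0.425641)
  = −0.75 × (-0.854159) = 0.640619 substitutions/site.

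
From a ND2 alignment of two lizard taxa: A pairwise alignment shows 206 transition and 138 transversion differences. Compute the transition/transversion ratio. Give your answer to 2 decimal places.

1.49

R = 206/138 = 1.492753… ≈ 1.49 (to 2 d.p.).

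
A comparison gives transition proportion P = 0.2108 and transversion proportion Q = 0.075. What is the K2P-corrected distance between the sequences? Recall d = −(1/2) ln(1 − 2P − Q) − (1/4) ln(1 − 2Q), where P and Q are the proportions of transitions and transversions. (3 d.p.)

Under the Kimura two-parameter model, d = −½ ln(1 − 2P − Q) − ¼ ln(1 − 2Q).
1 − 2P − Q = 0.5034, giving −½ ln(0.5034) = 0.343185.
1 − 2Q = 0.85, giving −¼ ln(0.85) = 0.040630.
d = 0.343185 + 0.040630 = 0.383815.

0.384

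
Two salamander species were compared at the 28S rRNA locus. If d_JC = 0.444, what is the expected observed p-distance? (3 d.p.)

p = (3/4)(1 − e^(−4d/3)) = 0.75 × (1 − e^(-0.592)) = 0.75 × (1 − 0.553220) = 0.335085.

0.335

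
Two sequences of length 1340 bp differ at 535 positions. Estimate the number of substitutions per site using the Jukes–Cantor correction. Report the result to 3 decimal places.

0.570

p = 535/1340 ≈ 0.399254.
d = −(3/4) ln(1 − 4p/3) = −0.75 ln(1 − 0.532339) = −0.75 ln(0.467661)
  = −0.75 × (-0.760012) = 0.570009 substitutions/site.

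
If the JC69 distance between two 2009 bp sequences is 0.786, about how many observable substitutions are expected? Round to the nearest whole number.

978

Invert JC69: p = (3/4)(1 − e^(−4d/3)) = 0.75 × (1 − e^(-1.048)) = 0.75 × (1 − 0.350638) = 0.487022.
Expected differing sites = pL ≈ 0.487022 × 2009 = 978.427198 ≈ 978.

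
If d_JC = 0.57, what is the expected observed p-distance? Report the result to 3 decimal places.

p = (3/4)(1 − e^(−4d/3)) = 0.75 × (1 − e^(-0.76)) = 0.75 × (1 − 0.467666) = 0.399251.

0.399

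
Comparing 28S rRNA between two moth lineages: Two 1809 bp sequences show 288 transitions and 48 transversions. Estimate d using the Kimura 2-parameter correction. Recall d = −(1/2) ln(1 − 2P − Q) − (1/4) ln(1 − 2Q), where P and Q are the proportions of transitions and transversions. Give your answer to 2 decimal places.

P = 288/1809 ≈ 0.159204 and Q = 48/1809 ≈ 0.026534.
Under the Kimura two-parameter model, d = −½ ln(1 − 2P − Q) − ¼ ln(1 − 2Q).
1 − 2P − Q = 0.655058, giving −½ ln(0.655058) = 0.211516.
1 − 2Q = 0.946932, giving −¼ ln(0.946932) = 0.013632.
d = 0.211516 + 0.013632 = 0.225148.

0.23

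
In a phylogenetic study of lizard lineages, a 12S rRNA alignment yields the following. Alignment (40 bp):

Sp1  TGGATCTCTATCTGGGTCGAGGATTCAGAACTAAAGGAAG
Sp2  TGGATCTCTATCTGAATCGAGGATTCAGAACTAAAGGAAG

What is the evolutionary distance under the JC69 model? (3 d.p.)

0.052

The sequences differ at 2 of 40 sites (15, 16), so p = 2/40 = 0.05.
d = −(3/4) ln(1 − 4p/3) = −0.75 ln(1 − 0.066667) = −0.75 ln(0.933333)
  = −0.75 × (-0.068993) = 0.051745 substitutions/site.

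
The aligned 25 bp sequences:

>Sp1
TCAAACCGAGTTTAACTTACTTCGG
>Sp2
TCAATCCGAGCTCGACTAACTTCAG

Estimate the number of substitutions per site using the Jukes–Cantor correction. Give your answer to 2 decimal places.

The sequences differ at 6 of 25 sites (5, 11, 13, 14, 18, 24), so p = 6/25 = 0.24.
d = −(3/4) ln(1 − 4p/3) = −0.75 ln(1 − 0.32) = −0.75 ln(0.68)
  = −0.75 × (-0.385662) = 0.289247 substitutions/site.

0.29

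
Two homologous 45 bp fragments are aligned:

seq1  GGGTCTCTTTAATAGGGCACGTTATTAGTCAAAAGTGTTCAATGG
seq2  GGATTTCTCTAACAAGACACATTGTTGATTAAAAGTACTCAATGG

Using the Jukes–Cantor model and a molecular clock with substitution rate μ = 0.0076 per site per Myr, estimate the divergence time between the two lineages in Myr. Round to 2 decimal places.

The sequences differ at 13 of 45 sites, so p = 13/45 ≈ 0.288889.
d = −(3/4) ln(1 − 4p/3) = −0.75 ln(1 − 0.385185) = −0.75 ln(0.614815)
  = −0.75 × (-0.486434) = 0.364826 substitutions/site.
Under a molecular clock d = 2μt, so t = d/(2μ) = 0.364826 / (2 × 0.0076) = 24.00 Myr.

24.00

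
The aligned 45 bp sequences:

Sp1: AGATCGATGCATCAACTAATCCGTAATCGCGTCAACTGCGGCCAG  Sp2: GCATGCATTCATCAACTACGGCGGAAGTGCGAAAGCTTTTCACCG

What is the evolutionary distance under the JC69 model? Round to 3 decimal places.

0.673

The sequences differ at 20 of 45 sites, so p = 20/45 ≈ 0.444444.
d = −(3/4) ln(1 − 4p/3) = −0.75 ln(1 − 0.592592) = −0.75 ln(0.407408)
  = −0.75 × (-0.897940) = 0.673455 substitutions/site.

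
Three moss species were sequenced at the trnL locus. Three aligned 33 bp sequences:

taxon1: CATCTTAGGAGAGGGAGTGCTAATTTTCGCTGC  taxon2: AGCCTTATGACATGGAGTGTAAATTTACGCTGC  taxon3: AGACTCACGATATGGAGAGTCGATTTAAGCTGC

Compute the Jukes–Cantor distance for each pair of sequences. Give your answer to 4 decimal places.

d(taxon1,taxon2) = 0.3390, d(taxon1,taxon3) = 0.5587, d(taxon2,taxon3) = 0.2928

taxon1–taxon2: 9/33 sites differ → p ≈ 0.272727, d = −0.75 ln(1 − 0.363636) = 0.338988 ≈ 0.3390.
taxon1–taxon3: 13/33 sites differ → p ≈ 0.393939, d = −0.75 ln(1 − 0.525252) = 0.558728 ≈ 0.5587.
taxon2–taxon3: 8/33 sites differ → p ≈ 0.242424, d = −0.75 ln(1 − 0.323232) = 0.292820 ≈ 0.2928.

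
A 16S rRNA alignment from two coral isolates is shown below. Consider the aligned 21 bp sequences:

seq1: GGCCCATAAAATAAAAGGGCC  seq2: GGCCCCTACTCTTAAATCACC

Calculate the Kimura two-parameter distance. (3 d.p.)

0.554

Of 21 sites, 1 differences are transitions and 7 are transversions, so P = 1/21 ≈ 0.047619 and Q = 7/21 ≈ 0.333333.
Under the Kimura two-parameter model, d = −½ ln(1 − 2P − Q) − ¼ ln(1 − 2Q).
1 − 2P − Q = 0.571429, giving −½ ln(0.571429) = 0.279808.
1 − 2Q = 0.333334, giving −¼ ln(0.333334) = 0.274653.
d = 0.279808 + 0.274653 = 0.554461.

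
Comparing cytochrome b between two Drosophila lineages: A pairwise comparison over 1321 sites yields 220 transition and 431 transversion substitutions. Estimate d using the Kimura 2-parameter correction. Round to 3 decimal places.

P = 220/1321 ≈ 0.16654 and Q = 431/1321 ≈ 0.326268.
Under the Kimura two-parameter model, d = −½ ln(1 − 2P − Q) − ¼ ln(1 − 2Q).
1 − 2P − Q = 0.340652, giving −½ ln(0.340652) = 0.538447.
1 − 2Q = 0.347464, giving −¼ ln(0.347464) = 0.264274.
d = 0.538447 + 0.264274 = 0.802721.

0.803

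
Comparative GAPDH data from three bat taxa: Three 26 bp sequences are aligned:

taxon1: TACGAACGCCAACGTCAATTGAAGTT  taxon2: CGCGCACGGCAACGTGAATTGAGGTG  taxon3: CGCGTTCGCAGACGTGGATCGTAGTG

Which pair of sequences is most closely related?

taxon1 and taxon2

taxon1–taxon2: 7/26 differ, p = 0.269, d = 0.334.
taxon1–taxon3: 11/26 differ, p = 0.423, d = 0.623.
taxon2–taxon3: 9/26 differ, p = 0.346, d = 0.464.
The smallest distance is between taxon1 and taxon2.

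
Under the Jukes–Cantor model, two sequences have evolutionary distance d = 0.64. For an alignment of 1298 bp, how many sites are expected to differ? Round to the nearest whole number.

Invert JC69: p = (3/4)(1 − e^(−4d/3)) = 0.75 × (1 − e^(-0.853333)) = 0.75 × (1 − 0.425993) = 0.430505.
Expected differing sites = pL ≈ 0.430505 × 1298 = 558.79549 ≈ 559.

559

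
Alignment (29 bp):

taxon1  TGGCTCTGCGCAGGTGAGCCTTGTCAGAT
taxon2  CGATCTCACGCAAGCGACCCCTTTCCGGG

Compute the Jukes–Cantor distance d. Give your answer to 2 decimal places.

The sequences differ at 15 of 29 sites, so p = 15/29 ≈ 0.517241.
d = −(3/4) ln(1 − 4p/3) = −0.75 ln(1 − 0.689655) = −0.75 ln(0.310345)
  = −0.75 × (-1.170071) = 0.877553 substitutions/site.

0.88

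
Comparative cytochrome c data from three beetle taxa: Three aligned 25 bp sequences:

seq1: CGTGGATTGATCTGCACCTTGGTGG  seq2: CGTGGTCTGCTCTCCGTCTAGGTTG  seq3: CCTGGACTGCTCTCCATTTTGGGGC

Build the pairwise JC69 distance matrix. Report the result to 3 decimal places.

seq1–seq2: 8/25 sites differ → p = 0.32, d = −0.75 ln(1 − 0.426667) = 0.417216 ≈ 0.417.
seq1–seq3: 8/25 sites differ → p = 0.32, d = −0.75 ln(1 − 0.426667) = 0.417216 ≈ 0.417.
seq2–seq3: 8/25 sites differ → p = 0.32, d = −0.75 ln(1 − 0.426667) = 0.417216 ≈ 0.417.

d(seq1,seq2) = 0.417, d(seq1,seq3) = 0.417, d(seq2,seq3) = 0.417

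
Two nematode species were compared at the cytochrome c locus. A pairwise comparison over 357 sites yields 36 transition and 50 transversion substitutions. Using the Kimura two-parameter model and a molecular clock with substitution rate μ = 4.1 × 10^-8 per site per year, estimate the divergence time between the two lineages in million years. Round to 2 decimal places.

P = 36/357 ≈ 0.10084 and Q = 50/357 ≈ 0.140056.
Under the Kimura two-parameter model, d = −½ ln(1 − 2P − Q) − ¼ ln(1 − 2Q).
1 − 2P − Q = 0.658264, giving −½ ln(0.658264) = 0.209075.
1 − 2Q = 0.719888, giving −¼ ln(0.719888) = 0.082165.
d = 0.209075 + 0.082165 = 0.291240.
Under a molecular clock d = 2μt, so t = d/(2μ) = 0.291240 / (2 × 4.1 × 10^-8) = 3.55 million years.

3.55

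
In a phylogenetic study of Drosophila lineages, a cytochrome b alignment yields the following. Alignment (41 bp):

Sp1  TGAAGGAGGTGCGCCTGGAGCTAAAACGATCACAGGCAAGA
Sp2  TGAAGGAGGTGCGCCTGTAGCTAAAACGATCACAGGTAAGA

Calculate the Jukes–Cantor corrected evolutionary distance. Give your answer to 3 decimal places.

The sequences differ at 2 of 41 sites (18, 37), so p = 2/41 ≈ 0.04878.
d = −(3/4) ln(1 − 4p/3) = −0.75 ln(1 − 0.06504) = −0.75 ln(0.93496)
  = −0.75 × (-0.067252) = 0.050439 substitutions/site.

0.050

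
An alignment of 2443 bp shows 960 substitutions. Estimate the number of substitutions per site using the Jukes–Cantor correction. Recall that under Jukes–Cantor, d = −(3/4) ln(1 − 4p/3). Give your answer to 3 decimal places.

0.557

p = 960/2443 ≈ 0.392959.
d = −(3/4) ln(1 − 4p/3) = −0.75 ln(1 − 0.523945) = −0.75 ln(0.476055)
  = −0.75 × (-0.742222) = 0.556667 substitutions/site.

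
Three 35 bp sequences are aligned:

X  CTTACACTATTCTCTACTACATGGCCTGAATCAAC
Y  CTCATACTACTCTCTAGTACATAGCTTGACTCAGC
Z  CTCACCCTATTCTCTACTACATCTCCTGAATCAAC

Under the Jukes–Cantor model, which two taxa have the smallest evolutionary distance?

X–Y: 8/35 differ, p = 0.229, d = 0.273.
X–Z: 4/35 differ, p = 0.114, d = 0.124.
Y–Z: 9/35 differ, p = 0.257, d = 0.315.
The smallest distance is between X and Z.

X and Z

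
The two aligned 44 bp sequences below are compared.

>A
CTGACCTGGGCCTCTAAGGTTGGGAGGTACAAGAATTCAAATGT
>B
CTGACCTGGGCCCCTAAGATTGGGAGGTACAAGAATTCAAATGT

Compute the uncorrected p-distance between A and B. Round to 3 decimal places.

The sequences differ at 2 of 44 positions (sites 13, 19).
p = 2/44 = 0.045454… ≈ 0.045 (to 3 d.p.).

0.045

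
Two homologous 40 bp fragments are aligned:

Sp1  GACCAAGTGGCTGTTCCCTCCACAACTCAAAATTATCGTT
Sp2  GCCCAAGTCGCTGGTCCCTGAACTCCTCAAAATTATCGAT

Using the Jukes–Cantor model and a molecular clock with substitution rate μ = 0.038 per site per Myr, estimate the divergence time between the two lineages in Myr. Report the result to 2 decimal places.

3.06

The sequences differ at 8 of 40 sites (2, 9, 14, 20, 21, 24, 25, 39), so p = 8/40 = 0.2.
d = −(3/4) ln(1 − 4p/3) = −0.75 ln(1 − 0.266667) = −0.75 ln(0.733333)
  = −0.75 × (-0.310155) = 0.232616 substitutions/site.
Under a molecular clock d = 2μt, so t = d/(2μ) = 0.232616 / (2 × 0.038) = 3.06 Myr.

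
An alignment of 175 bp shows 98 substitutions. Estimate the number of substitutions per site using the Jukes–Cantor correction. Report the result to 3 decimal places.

1.030

p = 98/175 = 0.56.
d = −(3/4) ln(1 − 4p/3) = −0.75 ln(1 − 0.746667) = −0.75 ln(0.253333)
  = −0.75 × (-1.373050) = 1.029788 substitutions/site.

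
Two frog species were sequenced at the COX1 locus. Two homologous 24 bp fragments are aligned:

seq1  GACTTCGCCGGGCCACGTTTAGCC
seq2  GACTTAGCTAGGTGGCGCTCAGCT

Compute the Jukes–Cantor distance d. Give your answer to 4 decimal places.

0.5199

The sequences differ at 9 of 24 sites (6, 9, 10, 13, 14, 15, 18, 20, 24), so p = 9/24 = 0.375.
d = −(3/4) ln(1 − 4p/3) = −0.75 ln(1 − 0.5) = −0.75 ln(0.5)
  = −0.75 × (-0.693147) = 0.519860 substitutions/site.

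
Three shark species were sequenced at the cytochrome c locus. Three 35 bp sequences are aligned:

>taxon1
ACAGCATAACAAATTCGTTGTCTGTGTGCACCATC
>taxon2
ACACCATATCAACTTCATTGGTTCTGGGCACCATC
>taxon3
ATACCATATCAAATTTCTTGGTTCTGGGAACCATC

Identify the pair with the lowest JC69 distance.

taxon1–taxon2: 8/35 differ, p = 0.229, d = 0.273.
taxon1–taxon3: 10/35 differ, p = 0.286, d = 0.360.
taxon2–taxon3: 5/35 differ, p = 0.143, d = 0.158.
The smallest distance is between taxon2 and taxon3.

taxon2 and taxon3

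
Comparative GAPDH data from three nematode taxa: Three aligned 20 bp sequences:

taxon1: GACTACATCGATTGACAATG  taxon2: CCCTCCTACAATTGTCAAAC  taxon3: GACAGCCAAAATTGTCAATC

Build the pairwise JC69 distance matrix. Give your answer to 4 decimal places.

taxon1–taxon2: 9/20 sites differ → p = 0.45, d = −0.75 ln(1 − 0.6) = 0.687218 ≈ 0.6872.
taxon1–taxon3: 8/20 sites differ → p = 0.4, d = −0.75 ln(1 − 0.533333) = 0.571605 ≈ 0.5716.
taxon2–taxon3: 7/20 sites differ → p = 0.35, d = −0.75 ln(1 − 0.466667) = 0.471457 ≈ 0.4715.

d(taxon1,taxon2) = 0.6872, d(taxon1,taxon3) = 0.5716, d(taxon2,taxon3) = 0.4715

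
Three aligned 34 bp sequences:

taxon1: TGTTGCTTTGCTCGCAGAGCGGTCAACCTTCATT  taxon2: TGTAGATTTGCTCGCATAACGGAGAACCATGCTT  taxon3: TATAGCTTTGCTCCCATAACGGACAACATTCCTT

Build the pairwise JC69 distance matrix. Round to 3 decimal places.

d(taxon1,taxon2) = 0.326, d(taxon1,taxon3) = 0.282, d(taxon2,taxon3) = 0.241

taxon1–taxon2: 9/34 sites differ → p ≈ 0.264706, d = −0.75 ln(1 − 0.352941) = 0.326488 ≈ 0.326.
taxon1–taxon3: 8/34 sites differ → p ≈ 0.235294, d = −0.75 ln(1 − 0.313725) = 0.282358 ≈ 0.282.
taxon2–taxon3: 7/34 sites differ → p ≈ 0.205882, d = −0.75 ln(1 − 0.274509) = 0.240680 ≈ 0.241.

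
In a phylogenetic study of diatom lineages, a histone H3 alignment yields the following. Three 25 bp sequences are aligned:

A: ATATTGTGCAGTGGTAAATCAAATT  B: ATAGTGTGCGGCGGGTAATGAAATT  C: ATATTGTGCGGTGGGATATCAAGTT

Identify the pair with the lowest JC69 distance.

A–B: 6/25 differ, p = 0.240, d = 0.289.
A–C: 4/25 differ, p = 0.160, d = 0.180.
B–C: 6/25 differ, p = 0.240, d = 0.289.
The smallest distance is between A and C.

A and C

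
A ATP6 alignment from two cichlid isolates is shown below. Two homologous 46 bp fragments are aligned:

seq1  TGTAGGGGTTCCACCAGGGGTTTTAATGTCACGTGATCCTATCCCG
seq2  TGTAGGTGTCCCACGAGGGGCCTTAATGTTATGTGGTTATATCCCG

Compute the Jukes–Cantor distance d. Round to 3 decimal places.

The sequences differ at 10 of 46 sites (7, 10, 15, 21, 22, 30, 32, 36, 38, 39), so p = 10/46 ≈ 0.217391.
d = −(3/4) ln(1 − 4p/3) = −0.75 ln(1 − 0.289855) = −0.75 ln(0.710145)
  = −0.75 × (-0.342286) = 0.256715 substitutions/site.

0.257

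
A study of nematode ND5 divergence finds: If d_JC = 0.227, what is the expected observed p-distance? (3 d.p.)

p = (3/4)(1 − e^(−4d/3)) = 0.75 × (1 − e^(-0.302667)) = 0.75 × (1 − 0.738845) = 0.195866.

0.196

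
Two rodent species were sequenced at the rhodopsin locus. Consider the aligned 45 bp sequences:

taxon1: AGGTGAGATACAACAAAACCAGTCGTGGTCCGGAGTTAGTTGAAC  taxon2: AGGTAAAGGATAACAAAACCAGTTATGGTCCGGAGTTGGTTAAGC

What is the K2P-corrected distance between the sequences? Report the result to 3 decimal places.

Of 45 sites, 9 differences are transitions and 1 are transversions, so P = 9/45 = 0.2 and Q = 1/45 ≈ 0.022222.
Under the Kimura two-parameter model, d = −½ ln(1 − 2P − Q) − ¼ ln(1 − 2Q).
1 − 2P − Q = 0.577778, giving −½ ln(0.577778) = 0.274283.
1 − 2Q = 0.955556, giving −¼ ln(0.955556) = 0.011365.
d = 0.274283 + 0.011365 = 0.285648.

0.286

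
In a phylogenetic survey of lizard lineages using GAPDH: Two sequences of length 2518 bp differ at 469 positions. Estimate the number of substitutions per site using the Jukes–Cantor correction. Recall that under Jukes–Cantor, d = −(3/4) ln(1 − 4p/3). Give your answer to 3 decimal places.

p = 469/2518 ≈ 0.186259.
d = −(3/4) ln(1 − 4p/3) = −0.75 ln(1 − 0.248345) = −0.75 ln(0.751655)
  = −0.75 × (-0.285478) = 0.214109 substitutions/site.

0.214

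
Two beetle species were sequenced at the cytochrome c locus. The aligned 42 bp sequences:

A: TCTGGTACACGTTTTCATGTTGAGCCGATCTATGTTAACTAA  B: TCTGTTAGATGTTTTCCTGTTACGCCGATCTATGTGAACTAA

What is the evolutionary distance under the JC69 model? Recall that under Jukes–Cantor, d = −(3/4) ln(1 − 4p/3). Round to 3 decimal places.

The sequences differ at 7 of 42 sites (5, 8, 10, 17, 22, 23, 36), so p = 7/42 ≈ 0.166667.
d = −(3/4) ln(1 − 4p/3) = −0.75 ln(1 − 0.222223) = −0.75 ln(0.777777)
  = −0.75 × (-0.251315) = 0.188486 substitutions/site.

0.188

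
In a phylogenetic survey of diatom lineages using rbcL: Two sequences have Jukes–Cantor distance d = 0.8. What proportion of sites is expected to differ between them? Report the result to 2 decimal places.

0.49

p = (3/4)(1 − e^(−4d/3)) = 0.75 × (1 − e^(-1.066667)) = 0.75 × (1 − 0.344154) = 0.491885.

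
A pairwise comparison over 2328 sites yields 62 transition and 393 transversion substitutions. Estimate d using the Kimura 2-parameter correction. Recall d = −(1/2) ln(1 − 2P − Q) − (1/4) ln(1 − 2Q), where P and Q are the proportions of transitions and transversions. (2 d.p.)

P = 62/2328 ≈ 0.026632 and Q = 393/2328 ≈ 0.168814.
Under the Kimura two-parameter model, d = −½ ln(1 − 2P − Q) − ¼ ln(1 − 2Q).
1 − 2P − Q = 0.777922, giving −½ ln(0.777922) = 0.125565.
1 − 2Q = 0.662372, giving −¼ ln(0.662372) = 0.102982.
d = 0.125565 + 0.102982 = 0.228547.

0.23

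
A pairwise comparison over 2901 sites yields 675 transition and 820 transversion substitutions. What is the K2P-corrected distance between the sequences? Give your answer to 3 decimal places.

0.897

P = 675/2901 ≈ 0.232678 and Q = 820/2901 ≈ 0.282661.
Under the Kimura two-parameter model, d = −½ ln(1 − 2P − Q) − ¼ ln(1 − 2Q).
1 − 2P − Q = 0.251983, giving −½ ln(0.251983) = 0.689197.
1 − 2Q = 0.434678, giving −¼ ln(0.434678) = 0.208287.
d = 0.689197 + 0.208287 = 0.897484.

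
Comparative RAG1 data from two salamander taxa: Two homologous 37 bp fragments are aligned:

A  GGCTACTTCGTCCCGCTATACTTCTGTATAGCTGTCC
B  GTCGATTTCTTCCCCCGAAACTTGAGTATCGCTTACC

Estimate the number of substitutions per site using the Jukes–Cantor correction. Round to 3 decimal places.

The sequences differ at 12 of 37 sites, so p = 12/37 ≈ 0.324324.
d = −(3/4) ln(1 − 4p/3) = −0.75 ln(1 − 0.432432) = −0.75 ln(0.567568)
  = −0.75 × (-0.566395) = 0.424796 substitutions/site.

0.425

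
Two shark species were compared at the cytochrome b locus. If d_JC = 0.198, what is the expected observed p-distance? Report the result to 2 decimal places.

p = (3/4)(1 − e^(−4d/3)) = 0.75 × (1 − e^(-0.264)) = 0.75 × (1 − 0.767974) = 0.174020.

0.17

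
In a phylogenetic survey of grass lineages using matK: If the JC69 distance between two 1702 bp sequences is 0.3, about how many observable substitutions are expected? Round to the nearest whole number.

Invert JC69: p = (3/4)(1 − e^(−4d/3)) = 0.75 × (1 − e^(-0.4)) = 0.75 × (1 − 0.670320) = 0.247260.
Expected differing sites = pL ≈ 0.247260 × 1702 = 420.83652 ≈ 421.

421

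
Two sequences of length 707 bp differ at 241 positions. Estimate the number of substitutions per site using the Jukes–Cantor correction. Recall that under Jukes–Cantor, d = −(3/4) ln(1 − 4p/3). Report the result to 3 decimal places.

p = 241/707 ≈ 0.340877.
d = −(3/4) ln(1 − 4p/3) = −0.75 ln(1 − 0.454503) = −0.75 ln(0.545497)
  = −0.75 × (-0.606058) = 0.454544 substitutions/site.

0.455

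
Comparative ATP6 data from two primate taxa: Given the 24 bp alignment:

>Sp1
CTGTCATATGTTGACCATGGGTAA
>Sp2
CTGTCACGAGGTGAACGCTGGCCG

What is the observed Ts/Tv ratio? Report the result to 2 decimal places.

Transitions are A↔G and C↔T; transversions are all other mismatches.
Transitions: 6. Transversions: 5.
R = 6/5 = 1.20.

1.20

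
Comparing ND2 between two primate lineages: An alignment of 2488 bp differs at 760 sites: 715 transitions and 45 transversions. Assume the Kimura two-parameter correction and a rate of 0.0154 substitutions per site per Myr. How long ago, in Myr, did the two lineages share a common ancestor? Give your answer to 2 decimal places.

14.89

P = 715/2488 ≈ 0.287379 and Q = 45/2488 ≈ 0.018087.
Under the Kimura two-parameter model, d = −½ ln(1 − 2P − Q) − ¼ ln(1 − 2Q).
1 − 2P − Q = 0.407155, giving −½ ln(0.407155) = 0.449281.
1 − 2Q = 0.963826, giving −¼ ln(0.963826) = 0.009211.
d = 0.449281 + 0.009211 = 0.458492.
Under a molecular clock d = 2μt, so t = d/(2μ) = 0.458492 / (2 × 0.0154) = 14.89 Myr.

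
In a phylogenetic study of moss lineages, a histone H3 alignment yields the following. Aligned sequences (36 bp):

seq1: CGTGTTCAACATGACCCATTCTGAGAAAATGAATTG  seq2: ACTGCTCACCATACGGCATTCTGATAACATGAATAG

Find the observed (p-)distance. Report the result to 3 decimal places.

0.306

The sequences differ at 11 of 36 positions.
p = 11/36 = 0.305555… ≈ 0.306 (to 3 d.p.).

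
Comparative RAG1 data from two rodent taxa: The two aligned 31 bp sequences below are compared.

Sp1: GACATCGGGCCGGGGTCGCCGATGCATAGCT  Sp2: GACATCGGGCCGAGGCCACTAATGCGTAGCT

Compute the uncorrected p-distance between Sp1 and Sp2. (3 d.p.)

0.194

The sequences differ at 6 of 31 positions (sites 13, 16, 18, 20, 21, 26).
p = 6/31 = 0.193548… ≈ 0.194 (to 3 d.p.).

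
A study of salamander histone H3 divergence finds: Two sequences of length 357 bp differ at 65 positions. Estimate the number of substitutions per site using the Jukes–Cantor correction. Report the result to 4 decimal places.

0.2086

p = 65/357 ≈ 0.182073.
d = −(3/4) ln(1 − 4p/3) = −0.75 ln(1 − 0.242764) = −0.75 ln(0.757236)
  = −0.75 × (-0.278080) = 0.208560 substitutions/site.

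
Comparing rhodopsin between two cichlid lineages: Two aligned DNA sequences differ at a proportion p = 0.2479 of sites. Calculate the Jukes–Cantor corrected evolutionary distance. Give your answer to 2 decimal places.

d = −(3/4) ln(1 − 4p/3) = −0.75 ln(1 − 0.330533) = −0.75 ln(0.669467)
  = −0.75 × (-0.401273) = 0.300955 substitutions/site.

0.30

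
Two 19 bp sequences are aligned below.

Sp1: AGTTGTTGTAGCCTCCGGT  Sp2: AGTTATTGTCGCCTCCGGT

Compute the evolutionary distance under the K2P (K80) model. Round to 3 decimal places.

0.114

Of 19 sites, 1 differences are transitions and 1 are transversions, so P = 1/19 ≈ 0.052632 and Q = 1/19 ≈ 0.052632.
Under the Kimura two-parameter model, d = −½ ln(1 − 2P − Q) − ¼ ln(1 − 2Q).
1 − 2P − Q = 0.842104, giving −½ ln(0.842104) = 0.085926.
1 − 2Q = 0.894736, giving −¼ ln(0.894736) = 0.027807.
d = 0.085926 + 0.027807 = 0.113733.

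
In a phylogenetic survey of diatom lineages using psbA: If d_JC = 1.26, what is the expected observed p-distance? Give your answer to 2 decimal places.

p = (3/4)(1 − e^(−4d/3)) = 0.75 × (1 − e^(-1.68)) = 0.75 × (1 − 0.186374) = 0.610220.

0.61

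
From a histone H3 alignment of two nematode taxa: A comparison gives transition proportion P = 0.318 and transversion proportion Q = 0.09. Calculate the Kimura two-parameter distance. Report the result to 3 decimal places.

Under the Kimura two-parameter model, d = −½ ln(1 − 2P − Q) − ¼ ln(1 − 2Q).
1 − 2P − Q = 0.274, giving −½ ln(0.274) = 0.647314.
1 − 2Q = 0.82, giving −¼ ln(0.82) = 0.049613.
d = 0.647314 + 0.049613 = 0.696927.

0.697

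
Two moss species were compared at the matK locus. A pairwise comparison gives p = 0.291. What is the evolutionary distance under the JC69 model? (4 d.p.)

0.3683

d = −(3/4) ln(1 − 4p/3) = −0.75 ln(1 − 0.388) = −0.75 ln(0.612)
  = −0.75 × (-0.491023) = 0.368267 substitutions/site.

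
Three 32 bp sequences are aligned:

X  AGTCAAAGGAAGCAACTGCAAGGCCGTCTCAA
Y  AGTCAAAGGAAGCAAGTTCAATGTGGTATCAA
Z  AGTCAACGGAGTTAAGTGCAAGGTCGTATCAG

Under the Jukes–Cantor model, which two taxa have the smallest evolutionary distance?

X–Y: 6/32 differ, p = 0.188, d = 0.216.
X–Z: 8/32 differ, p = 0.250, d = 0.304.
Y–Z: 8/32 differ, p = 0.250, d = 0.304.
The smallest distance is between X and Y.

X and Y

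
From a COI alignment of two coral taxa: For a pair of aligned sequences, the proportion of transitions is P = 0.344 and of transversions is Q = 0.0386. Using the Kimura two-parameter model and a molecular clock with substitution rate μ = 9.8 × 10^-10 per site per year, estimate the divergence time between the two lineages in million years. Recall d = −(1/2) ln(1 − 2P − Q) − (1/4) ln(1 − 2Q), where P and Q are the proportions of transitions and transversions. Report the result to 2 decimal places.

Under the Kimura two-parameter model, d = −½ ln(1 − 2P − Q) − ¼ ln(1 − 2Q).
1 − 2P − Q = 0.2734, giving −½ ln(0.2734) = 0.648410.
1 − 2Q = 0.9228, giving −¼ ln(0.9228) = 0.020086.
d = 0.648410 + 0.020086 = 0.668496.
Under a molecular clock d = 2μt, so t = d/(2μ) = 0.668496 / (2 × 9.8 × 10^-10) = 341.07 million years.

341.07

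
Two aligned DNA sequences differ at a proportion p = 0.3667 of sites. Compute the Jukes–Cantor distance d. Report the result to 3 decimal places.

d = −(3/4) ln(1 − 4p/3) = −0.75 ln(1 − 0.488933) = −0.75 ln(0.511067)
  = −0.75 × (-0.671255) = 0.503441 substitutions/site.

0.503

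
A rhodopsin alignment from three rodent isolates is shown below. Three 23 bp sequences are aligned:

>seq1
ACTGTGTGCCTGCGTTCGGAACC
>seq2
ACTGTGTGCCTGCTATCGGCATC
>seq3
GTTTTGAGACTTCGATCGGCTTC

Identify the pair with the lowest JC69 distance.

seq1–seq2: 4/23 differ, p = 0.174, d = 0.198.
seq1–seq3: 10/23 differ, p = 0.435, d = 0.650.
seq2–seq3: 8/23 differ, p = 0.348, d = 0.467.
The smallest distance is between seq1 and seq2.

seq1 and seq2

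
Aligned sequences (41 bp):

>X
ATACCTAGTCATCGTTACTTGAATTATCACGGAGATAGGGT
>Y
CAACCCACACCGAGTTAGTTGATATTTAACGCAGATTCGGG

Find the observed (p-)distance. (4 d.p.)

0.4146

The sequences differ at 17 of 41 positions.
p = 17/41 = 0.414634… ≈ 0.4146 (to 4 d.p.).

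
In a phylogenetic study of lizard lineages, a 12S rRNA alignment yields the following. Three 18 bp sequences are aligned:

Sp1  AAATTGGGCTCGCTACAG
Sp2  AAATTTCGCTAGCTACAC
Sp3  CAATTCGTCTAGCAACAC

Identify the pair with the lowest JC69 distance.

Sp1–Sp2: 4/18 differ, p = 0.222, d = 0.264.
Sp1–Sp3: 6/18 differ, p = 0.333, d = 0.441.
Sp2–Sp3: 5/18 differ, p = 0.278, d = 0.347.
The smallest distance is between Sp1 and Sp2.

Sp1 and Sp2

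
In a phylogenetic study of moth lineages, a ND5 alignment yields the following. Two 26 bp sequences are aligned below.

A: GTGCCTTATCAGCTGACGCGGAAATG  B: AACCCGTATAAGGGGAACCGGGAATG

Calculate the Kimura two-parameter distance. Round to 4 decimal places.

Of 26 sites, 2 differences are transitions and 8 are transversions, so P = 2/26 ≈ 0.076923 and Q = 8/26 ≈ 0.307692.
Under the Kimura two-parameter model, d = −½ ln(1 − 2P − Q) − ¼ ln(1 − 2Q).
1 − 2P − Q = 0.538462, giving −½ ln(0.538462) = 0.309519.
1 − 2Q = 0.384616, giving −¼ ln(0.384616) = 0.238877.
d = 0.309519 + 0.238877 = 0.548396.

0.5484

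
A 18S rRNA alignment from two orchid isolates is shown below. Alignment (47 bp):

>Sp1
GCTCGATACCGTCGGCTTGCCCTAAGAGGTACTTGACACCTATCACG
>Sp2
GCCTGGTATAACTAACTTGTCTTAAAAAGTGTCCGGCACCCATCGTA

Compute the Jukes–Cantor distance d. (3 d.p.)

The sequences differ at 23 of 47 sites, so p = 23/47 ≈ 0.489362.
d = −(3/4) ln(1 − 4p/3) = −0.75 ln(1 − 0.652483) = −0.75 ln(0.347517)
  = −0.75 × (-1.056942) = 0.792707 substitutions/site.

0.793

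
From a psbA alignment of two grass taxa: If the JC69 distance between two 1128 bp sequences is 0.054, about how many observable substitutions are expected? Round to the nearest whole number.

Invert JC69: p = (3/4)(1 − e^(−4d/3)) = 0.75 × (1 − e^(-0.072)) = 0.75 × (1 − 0.930531) = 0.052102.
Expected differing sites = pL ≈ 0.052102 × 1128 = 58.771056 ≈ 59.

59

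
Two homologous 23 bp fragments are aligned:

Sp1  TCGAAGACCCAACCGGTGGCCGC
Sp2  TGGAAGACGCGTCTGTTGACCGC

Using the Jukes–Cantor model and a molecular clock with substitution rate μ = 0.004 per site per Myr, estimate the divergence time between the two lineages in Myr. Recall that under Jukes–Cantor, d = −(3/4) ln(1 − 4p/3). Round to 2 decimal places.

The sequences differ at 7 of 23 sites (2, 9, 11, 12, 14, 16, 19), so p = 7/23 ≈ 0.304348.
d = −(3/4) ln(1 − 4p/3) = −0.75 ln(1 − 0.405797) = −0.75 ln(0.594203)
  = −0.75 × (-0.520534) = 0.390401 substitutions/site.
Under a molecular clock d = 2μt, so t = d/(2μ) = 0.390401 / (2 × 0.004) = 48.80 Myr.

48.80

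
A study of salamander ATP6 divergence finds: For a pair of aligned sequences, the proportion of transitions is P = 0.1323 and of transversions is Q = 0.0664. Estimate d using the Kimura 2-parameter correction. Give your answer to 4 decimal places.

Under the Kimura two-parameter model, d = −½ ln(1 − 2P − Q) − ¼ ln(1 − 2Q).
1 − 2P − Q = 0.669, giving −½ ln(0.669) = 0.200986.
1 − 2Q = 0.8672, giving −¼ ln(0.8672) = 0.035621.
d = 0.200986 + 0.035621 = 0.236607.

0.2366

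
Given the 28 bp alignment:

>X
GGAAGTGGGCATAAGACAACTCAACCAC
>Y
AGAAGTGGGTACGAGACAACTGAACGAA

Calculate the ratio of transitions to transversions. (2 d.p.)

1.33

Transitions are A↔G and C↔T; transversions are all other mismatches.
Transitions: 4. Transversions: 3.
R = 4/3 = 1.333333… ≈ 1.33 (to 2 d.p.).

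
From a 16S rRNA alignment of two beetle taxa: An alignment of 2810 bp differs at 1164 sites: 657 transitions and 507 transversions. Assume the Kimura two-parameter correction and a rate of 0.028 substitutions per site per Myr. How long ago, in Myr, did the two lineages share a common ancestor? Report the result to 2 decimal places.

11.32

P = 657/2810 ≈ 0.233808 and Q = 507/2810 ≈ 0.180427.
Under the Kimura two-parameter model, d = −½ ln(1 − 2P − Q) − ¼ ln(1 − 2Q).
1 − 2P − Q = 0.351957, giving −½ ln(0.351957) = 0.522123.
1 − 2Q = 0.639146, giving −¼ ln(0.639146) = 0.111906.
d = 0.522123 + 0.111906 = 0.634029.
Under a molecular clock d = 2μt, so t = d/(2μ) = 0.634029 / (2 × 0.028) = 11.32 Myr.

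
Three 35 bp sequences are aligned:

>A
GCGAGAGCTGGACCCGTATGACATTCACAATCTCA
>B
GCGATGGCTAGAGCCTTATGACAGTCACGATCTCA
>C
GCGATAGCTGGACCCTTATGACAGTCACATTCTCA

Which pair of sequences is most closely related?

A–B: 7/35 differ, p = 0.200, d = 0.233.
A–C: 4/35 differ, p = 0.114, d = 0.124.
B–C: 5/35 differ, p = 0.143, d = 0.158.
The smallest distance is between A and C.

A and C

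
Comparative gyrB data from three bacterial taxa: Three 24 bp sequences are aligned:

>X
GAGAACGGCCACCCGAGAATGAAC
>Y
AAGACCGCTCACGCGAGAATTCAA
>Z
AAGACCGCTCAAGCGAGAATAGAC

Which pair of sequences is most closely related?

Y and Z

X–Y: 8/24 differ, p = 0.333, d = 0.441.
X–Z: 8/24 differ, p = 0.333, d = 0.441.
Y–Z: 4/24 differ, p = 0.167, d = 0.188.
The smallest distance is between Y and Z.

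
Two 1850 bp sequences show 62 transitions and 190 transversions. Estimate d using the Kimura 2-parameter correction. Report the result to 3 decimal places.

0.150

P = 62/1850 ≈ 0.033514 and Q = 190/1850 ≈ 0.102703.
Under the Kimura two-parameter model, d = −½ ln(1 − 2P − Q) − ¼ ln(1 − 2Q).
1 − 2P − Q = 0.830269, giving −½ ln(0.830269) = 0.093003.
1 − 2Q = 0.794594, giving −¼ ln(0.794594) = 0.057481.
d = 0.093003 + 0.057481 = 0.150484.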